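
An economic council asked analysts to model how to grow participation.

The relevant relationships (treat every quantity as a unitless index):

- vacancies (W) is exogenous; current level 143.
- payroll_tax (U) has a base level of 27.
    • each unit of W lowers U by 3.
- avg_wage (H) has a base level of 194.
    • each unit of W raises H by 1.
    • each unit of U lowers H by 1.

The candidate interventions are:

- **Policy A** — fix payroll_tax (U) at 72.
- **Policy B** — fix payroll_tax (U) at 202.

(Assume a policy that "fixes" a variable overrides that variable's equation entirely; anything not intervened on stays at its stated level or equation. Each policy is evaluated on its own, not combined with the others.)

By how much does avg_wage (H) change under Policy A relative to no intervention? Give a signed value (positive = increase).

Baseline:
  W = 143
  U = 27 − 3·143 = -402
  H = 194 + 143 − (-402) = 739
Policy A (U := 72):
  W = 143
  U = 72
  H = 194 + 143 − 72 = 265
Change in H: 265 − 739 = -474

-474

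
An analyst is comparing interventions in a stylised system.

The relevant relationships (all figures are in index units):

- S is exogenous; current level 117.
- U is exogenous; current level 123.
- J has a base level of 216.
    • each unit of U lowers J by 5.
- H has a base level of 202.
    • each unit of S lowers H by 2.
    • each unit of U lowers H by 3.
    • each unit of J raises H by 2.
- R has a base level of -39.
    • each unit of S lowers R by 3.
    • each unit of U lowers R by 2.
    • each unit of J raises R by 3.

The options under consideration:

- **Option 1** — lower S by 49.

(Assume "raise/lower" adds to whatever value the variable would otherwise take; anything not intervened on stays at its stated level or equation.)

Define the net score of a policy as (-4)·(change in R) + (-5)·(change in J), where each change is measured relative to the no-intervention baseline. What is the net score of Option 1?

Baseline:
  S = 117
  U = 123
  J = 216 − 5·123 = -399
  R = -39 − 3·117 − 2·123 + 3·(-399) = -1833
Option 1 (S − 49):
  S = 117 − 49 = 68
  U = 123
  J = 216 − 5·123 = -399
  R = -39 − 3·68 − 2·123 + 3·(-399) = -1686
ΔR = -1686 − (-1833) = 147; ΔJ = -399 − (-399) = 0
Score = (-4)·147 + (-5)·0 = -588

-588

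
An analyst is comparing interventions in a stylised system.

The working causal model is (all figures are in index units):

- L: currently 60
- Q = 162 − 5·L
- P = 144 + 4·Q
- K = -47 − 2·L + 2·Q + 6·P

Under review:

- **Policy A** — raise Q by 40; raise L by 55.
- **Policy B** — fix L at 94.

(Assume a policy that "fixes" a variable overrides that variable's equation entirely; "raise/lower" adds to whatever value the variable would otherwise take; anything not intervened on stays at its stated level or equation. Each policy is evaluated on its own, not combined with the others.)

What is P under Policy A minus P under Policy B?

Policy A (Q + 40, L + 55):
  L = 60 + 55 = 115
  Q = 162 − 5·115 (+40 from intervention) = -373
  P = 144 + 4·(-373) = -1348
Policy B (L := 94):
  L = 94
  Q = 162 − 5·94 = -308
  P = 144 + 4·(-308) = -1088
P: -1348 − (-1088) = -260

-260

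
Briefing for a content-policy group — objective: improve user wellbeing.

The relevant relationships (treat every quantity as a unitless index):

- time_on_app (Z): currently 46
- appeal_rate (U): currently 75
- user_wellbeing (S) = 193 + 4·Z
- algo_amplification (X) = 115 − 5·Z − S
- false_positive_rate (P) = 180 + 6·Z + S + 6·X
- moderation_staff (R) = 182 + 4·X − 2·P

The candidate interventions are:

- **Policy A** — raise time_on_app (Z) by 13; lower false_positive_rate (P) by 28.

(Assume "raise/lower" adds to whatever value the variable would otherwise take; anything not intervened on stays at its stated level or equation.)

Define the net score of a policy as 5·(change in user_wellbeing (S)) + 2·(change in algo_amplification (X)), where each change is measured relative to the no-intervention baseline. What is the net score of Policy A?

Baseline:
  Z = 46
  S = 193 + 4·46 = 377
  X = 115 − 5·46 − 377 = -492
Policy A (Z + 13, P − 28):
  Z = 46 + 13 = 59
  S = 193 + 4·59 = 429
  X = 115 − 5·59 − 429 = -609
ΔS = 429 − 377 = 52; ΔX = -609 − (-492) = -117
Score = 5·52 + 2·(-117) = 26

26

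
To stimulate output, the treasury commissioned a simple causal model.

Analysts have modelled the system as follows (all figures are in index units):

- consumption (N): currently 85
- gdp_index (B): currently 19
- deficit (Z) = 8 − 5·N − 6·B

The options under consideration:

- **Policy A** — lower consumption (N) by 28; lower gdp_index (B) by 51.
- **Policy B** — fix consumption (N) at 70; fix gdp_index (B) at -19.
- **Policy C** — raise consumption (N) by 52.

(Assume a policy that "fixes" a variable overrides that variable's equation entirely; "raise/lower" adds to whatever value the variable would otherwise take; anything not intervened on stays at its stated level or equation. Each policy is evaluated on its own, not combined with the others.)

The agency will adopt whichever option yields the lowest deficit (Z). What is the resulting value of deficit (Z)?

-791

Policy A (N − 28, B − 51):
  N = 85 − 28 = 57
  B = 19 − 51 = -32
  Z = 8 − 5·57 − 6·(-32) = -85
Policy B (N := 70, B := -19):
  N = 70
  B = -19
  Z = 8 − 5·70 − 6·(-19) = -228
Policy C (N + 52):
  N = 85 + 52 = 137
  B = 19
  Z = 8 − 5·137 − 6·19 = -791
Comparing — Policy A: Z=-85, Policy B: Z=-228, Policy C: Z=-791. Lowest is -791 (Policy C).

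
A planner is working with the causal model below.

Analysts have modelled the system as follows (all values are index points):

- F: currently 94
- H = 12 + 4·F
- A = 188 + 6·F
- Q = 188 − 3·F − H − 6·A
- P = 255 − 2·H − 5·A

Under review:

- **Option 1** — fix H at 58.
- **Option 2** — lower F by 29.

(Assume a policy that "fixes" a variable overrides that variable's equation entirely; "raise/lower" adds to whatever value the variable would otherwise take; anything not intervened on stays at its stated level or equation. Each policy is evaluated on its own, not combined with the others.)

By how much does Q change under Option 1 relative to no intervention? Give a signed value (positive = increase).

Baseline:
  F = 94
  H = 12 + 4·94 = 388
  A = 188 + 6·94 = 752
  Q = 188 − 3·94 − 388 − 6·752 = -4994
Option 1 (H := 58):
  F = 94
  H = 58
  A = 188 + 6·94 = 752
  Q = 188 − 3·94 − 58 − 6·752 = -4664
Change in Q: -4664 − (-4994) = 330

330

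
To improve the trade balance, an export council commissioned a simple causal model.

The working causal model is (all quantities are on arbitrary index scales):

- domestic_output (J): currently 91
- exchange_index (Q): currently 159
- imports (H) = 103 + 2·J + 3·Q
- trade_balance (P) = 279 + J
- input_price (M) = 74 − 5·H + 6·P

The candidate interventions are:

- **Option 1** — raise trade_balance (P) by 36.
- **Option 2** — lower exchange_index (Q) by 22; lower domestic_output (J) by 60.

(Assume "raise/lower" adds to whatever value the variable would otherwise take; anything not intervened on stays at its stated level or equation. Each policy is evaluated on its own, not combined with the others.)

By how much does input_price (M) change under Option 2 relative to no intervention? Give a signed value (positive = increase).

570

Baseline:
  J = 91
  Q = 159
  H = 103 + 2·91 + 3·159 = 762
  P = 279 + 91 = 370
  M = 74 − 5·762 + 6·370 = -1516
Option 2 (Q − 22, J − 60):
  J = 91 − 60 = 31
  Q = 159 − 22 = 137
  H = 103 + 2·31 + 3·137 = 576
  P = 279 + 31 = 310
  M = 74 − 5·576 + 6·310 = -946
Change in M: -946 − (-1516) = 570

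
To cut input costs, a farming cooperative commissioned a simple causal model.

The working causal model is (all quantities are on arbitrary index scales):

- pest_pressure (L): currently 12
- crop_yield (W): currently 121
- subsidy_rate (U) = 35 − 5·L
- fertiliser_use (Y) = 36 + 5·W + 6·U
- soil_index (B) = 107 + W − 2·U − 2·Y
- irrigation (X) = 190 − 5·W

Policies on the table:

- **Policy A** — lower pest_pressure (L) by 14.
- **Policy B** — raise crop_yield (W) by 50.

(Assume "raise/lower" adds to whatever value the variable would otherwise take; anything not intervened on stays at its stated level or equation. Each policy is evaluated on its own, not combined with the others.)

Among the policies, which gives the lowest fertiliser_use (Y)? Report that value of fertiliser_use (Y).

741

Policy A (L − 14):
  L = 12 − 14 = -2
  W = 121
  U = 35 − 5·(-2) = 45
  Y = 36 + 5·121 + 6·45 = 911
Policy B (W + 50):
  L = 12
  W = 121 + 50 = 171
  U = 35 − 5·12 = -25
  Y = 36 + 5·171 + 6·(-25) = 741
Comparing — Policy A: Y=911, Policy B: Y=741. Lowest is 741 (Policy B).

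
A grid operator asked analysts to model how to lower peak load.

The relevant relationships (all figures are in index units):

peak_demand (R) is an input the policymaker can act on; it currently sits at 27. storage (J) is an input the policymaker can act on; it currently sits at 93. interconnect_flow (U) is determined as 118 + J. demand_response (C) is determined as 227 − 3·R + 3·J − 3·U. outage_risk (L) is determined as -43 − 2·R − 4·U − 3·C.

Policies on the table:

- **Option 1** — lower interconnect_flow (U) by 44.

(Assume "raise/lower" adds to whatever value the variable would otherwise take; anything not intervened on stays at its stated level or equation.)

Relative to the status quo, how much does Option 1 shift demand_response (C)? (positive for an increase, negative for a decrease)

132

Baseline:
  R = 27
  J = 93
  U = 118 + 93 = 211
  C = 227 − 3·27 + 3·93 − 3·211 = -208
Option 1 (U − 44):
  R = 27
  J = 93
  U = 118 + 93 (−44 from intervention) = 167
  C = 227 − 3·27 + 3·93 − 3·167 = -76
Change in C: -76 − (-208) = 132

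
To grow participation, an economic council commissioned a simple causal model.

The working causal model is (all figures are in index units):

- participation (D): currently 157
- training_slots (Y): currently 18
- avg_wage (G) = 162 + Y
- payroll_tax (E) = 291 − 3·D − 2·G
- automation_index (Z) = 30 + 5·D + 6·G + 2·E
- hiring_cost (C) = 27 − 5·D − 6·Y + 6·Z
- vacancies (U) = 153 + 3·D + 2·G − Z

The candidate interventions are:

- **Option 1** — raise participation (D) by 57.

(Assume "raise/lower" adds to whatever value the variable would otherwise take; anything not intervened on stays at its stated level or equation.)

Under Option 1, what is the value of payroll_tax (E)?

Option 1 (D + 57):
  D = 157 + 57 = 214
  Y = 18
  G = 162 + 18 = 180
  E = 291 − 3·214 − 2·180 = -711

-711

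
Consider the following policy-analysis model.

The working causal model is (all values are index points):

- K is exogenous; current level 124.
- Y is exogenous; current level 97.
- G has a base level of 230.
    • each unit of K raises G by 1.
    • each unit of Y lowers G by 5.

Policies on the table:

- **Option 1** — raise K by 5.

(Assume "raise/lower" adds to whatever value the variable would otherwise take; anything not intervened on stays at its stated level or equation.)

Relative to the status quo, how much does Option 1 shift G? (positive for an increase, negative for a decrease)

Baseline:
  K = 124
  Y = 97
  G = 230 + 124 − 5·97 = -131
Option 1 (K + 5):
  K = 124 + 5 = 129
  Y = 97
  G = 230 + 129 − 5·97 = -126
Change in G: -126 − (-131) = 5

5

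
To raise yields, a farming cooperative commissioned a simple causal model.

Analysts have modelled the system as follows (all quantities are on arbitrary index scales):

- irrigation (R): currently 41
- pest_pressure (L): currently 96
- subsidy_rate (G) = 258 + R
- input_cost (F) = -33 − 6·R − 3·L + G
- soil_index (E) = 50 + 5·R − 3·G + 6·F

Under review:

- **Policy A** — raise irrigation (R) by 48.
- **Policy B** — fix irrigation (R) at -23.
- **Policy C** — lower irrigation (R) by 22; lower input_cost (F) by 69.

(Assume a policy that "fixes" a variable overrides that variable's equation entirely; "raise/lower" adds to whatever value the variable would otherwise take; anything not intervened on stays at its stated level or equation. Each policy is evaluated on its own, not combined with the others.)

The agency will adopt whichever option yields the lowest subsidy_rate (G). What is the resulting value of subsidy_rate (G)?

235

Policy A (R + 48):
  R = 41 + 48 = 89
  G = 258 + 89 = 347
Policy B (R := -23):
  R = -23
  G = 258 + (-23) = 235
Policy C (R − 22, F − 69):
  R = 41 − 22 = 19
  G = 258 + 19 = 277
Comparing — Policy A: G=347, Policy B: G=235, Policy C: G=277. Lowest is 235 (Policy B).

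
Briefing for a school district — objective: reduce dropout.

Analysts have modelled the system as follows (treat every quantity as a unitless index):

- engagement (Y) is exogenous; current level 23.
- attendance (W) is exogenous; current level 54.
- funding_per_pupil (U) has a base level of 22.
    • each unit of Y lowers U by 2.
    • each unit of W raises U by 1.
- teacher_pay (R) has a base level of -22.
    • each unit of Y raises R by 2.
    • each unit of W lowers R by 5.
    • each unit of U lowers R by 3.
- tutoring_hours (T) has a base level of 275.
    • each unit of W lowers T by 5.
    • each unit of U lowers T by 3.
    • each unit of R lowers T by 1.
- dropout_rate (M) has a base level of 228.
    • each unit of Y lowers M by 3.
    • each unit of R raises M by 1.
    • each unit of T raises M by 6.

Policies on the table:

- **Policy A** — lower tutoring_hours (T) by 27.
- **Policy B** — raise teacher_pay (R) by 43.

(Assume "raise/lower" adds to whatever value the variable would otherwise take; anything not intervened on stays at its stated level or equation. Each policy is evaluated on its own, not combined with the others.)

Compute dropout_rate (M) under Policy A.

1167

Policy A (T − 27):
  Y = 23
  W = 54
  U = 22 − 2·23 + 54 = 30
  R = -22 + 2·23 − 5·54 − 3·30 = -336
  T = 275 − 5·54 − 3·30 − (-336) (−27 from intervention) = 224
  M = 228 − 3·23 + (-336) + 6·224 = 1167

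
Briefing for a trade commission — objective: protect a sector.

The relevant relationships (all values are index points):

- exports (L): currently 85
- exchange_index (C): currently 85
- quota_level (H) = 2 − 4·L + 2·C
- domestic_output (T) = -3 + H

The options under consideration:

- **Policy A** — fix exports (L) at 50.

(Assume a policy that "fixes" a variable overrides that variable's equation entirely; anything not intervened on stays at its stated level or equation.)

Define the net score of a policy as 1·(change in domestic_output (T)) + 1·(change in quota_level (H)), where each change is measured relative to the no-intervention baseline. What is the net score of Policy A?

280

Baseline:
  L = 85
  C = 85
  H = 2 − 4·85 + 2·85 = -168
  T = -3 + (-168) = -171
Policy A (L := 50):
  L = 50
  C = 85
  H = 2 − 4·50 + 2·85 = -28
  T = -3 + (-28) = -31
ΔT = -31 − (-171) = 140; ΔH = -28 − (-168) = 140
Score = 1·140 + 1·140 = 280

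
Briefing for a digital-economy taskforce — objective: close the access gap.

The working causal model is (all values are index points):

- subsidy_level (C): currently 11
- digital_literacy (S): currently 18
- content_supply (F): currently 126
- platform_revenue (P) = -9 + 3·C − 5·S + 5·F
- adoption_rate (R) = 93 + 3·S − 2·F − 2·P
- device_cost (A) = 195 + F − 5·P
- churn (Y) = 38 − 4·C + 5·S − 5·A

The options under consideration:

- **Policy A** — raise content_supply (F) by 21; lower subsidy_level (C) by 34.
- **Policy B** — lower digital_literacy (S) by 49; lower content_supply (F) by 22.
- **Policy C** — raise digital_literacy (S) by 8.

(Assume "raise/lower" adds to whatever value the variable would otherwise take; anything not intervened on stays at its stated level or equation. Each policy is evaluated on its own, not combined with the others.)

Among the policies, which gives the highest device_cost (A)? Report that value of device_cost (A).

-2299

Policy A (F + 21, C − 34):
  C = 11 − 34 = -23
  S = 18
  F = 126 + 21 = 147
  P = -9 + 3·(-23) − 5·18 + 5·147 = 567
  A = 195 + 147 − 5·567 = -2493
Policy B (S − 49, F − 22):
  C = 11
  S = 18 − 49 = -31
  F = 126 − 22 = 104
  P = -9 + 3·11 − 5·(-31) + 5·104 = 699
  A = 195 + 104 − 5·699 = -3196
Policy C (S + 8):
  C = 11
  S = 18 + 8 = 26
  F = 126
  P = -9 + 3·11 − 5·26 + 5·126 = 524
  A = 195 + 126 − 5·524 = -2299
Comparing — Policy A: A=-2493, Policy B: A=-3196, Policy C: A=-2299. Highest is -2299 (Policy C).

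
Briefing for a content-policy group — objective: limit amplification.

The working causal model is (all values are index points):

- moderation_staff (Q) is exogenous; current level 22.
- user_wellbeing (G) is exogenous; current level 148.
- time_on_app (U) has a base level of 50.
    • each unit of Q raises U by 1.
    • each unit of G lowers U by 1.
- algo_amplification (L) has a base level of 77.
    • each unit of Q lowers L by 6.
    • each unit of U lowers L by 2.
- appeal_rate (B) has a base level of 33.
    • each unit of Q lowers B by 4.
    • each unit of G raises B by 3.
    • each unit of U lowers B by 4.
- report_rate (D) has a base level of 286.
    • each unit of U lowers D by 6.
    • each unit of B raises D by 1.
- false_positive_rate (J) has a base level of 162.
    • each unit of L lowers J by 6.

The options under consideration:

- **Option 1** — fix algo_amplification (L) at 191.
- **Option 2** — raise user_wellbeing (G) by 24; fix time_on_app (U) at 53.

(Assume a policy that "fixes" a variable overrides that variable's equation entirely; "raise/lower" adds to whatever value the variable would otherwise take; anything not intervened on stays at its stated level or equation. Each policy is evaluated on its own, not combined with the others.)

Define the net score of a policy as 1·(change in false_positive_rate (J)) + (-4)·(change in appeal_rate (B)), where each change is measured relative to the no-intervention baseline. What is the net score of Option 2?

Baseline:
  Q = 22
  G = 148
  U = 50 + 22 − 148 = -76
  L = 77 − 6·22 − 2·(-76) = 97
  B = 33 − 4·22 + 3·148 − 4·(-76) = 693
  J = 162 − 6·97 = -420
Option 2 (G + 24, U := 53):
  Q = 22
  G = 148 + 24 = 172
  U = 53
  L = 77 − 6·22 − 2·53 = -161
  B = 33 − 4·22 + 3·172 − 4·53 = 249
  J = 162 − 6·(-161) = 1128
ΔJ = 1128 − (-420) = 1548; ΔB = 249 − 693 = -444
Score = 1·1548 + (-4)·(-444) = 3324

3324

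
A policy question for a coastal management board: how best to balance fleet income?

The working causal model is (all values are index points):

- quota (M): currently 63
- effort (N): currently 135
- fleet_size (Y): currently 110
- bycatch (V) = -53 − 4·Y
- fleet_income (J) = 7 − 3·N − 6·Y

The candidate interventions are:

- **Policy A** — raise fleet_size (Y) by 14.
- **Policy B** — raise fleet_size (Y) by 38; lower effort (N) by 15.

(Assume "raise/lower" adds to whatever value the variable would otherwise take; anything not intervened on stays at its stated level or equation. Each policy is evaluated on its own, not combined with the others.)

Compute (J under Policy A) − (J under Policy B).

Policy A (Y + 14):
  N = 135
  Y = 110 + 14 = 124
  J = 7 − 3·135 − 6·124 = -1142
Policy B (Y + 38, N − 15):
  N = 135 − 15 = 120
  Y = 110 + 38 = 148
  J = 7 − 3·120 − 6·148 = -1241
J: -1142 − (-1241) = 99

99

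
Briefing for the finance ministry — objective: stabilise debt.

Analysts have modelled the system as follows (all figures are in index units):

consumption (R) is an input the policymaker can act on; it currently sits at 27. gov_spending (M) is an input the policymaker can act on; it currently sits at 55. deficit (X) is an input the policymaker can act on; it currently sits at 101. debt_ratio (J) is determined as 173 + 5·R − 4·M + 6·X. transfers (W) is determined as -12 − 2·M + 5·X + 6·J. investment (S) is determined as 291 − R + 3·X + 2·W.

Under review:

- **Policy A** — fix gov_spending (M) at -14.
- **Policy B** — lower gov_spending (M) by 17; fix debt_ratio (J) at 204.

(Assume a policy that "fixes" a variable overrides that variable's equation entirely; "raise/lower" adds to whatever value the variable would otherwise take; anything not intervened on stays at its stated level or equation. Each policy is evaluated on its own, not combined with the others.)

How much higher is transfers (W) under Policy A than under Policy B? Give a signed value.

Policy A (M := -14):
  R = 27
  M = -14
  X = 101
  J = 173 + 5·27 − 4·(-14) + 6·101 = 970
  W = -12 − 2·(-14) + 5·101 + 6·970 = 6341
Policy B (M − 17, J := 204):
  R = 27
  M = 55 − 17 = 38
  X = 101
  J = 204
  W = -12 − 2·38 + 5·101 + 6·204 = 1641
W: 6341 − 1641 = 4700

4700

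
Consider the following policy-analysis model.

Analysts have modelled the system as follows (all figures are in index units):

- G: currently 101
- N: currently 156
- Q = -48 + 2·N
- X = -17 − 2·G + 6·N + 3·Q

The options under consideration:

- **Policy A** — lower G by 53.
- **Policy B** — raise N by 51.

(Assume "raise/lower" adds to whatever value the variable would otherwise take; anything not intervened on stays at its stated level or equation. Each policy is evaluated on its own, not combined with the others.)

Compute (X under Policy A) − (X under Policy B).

Policy A (G − 53):
  G = 101 − 53 = 48
  N = 156
  Q = -48 + 2·156 = 264
  X = -17 − 2·48 + 6·156 + 3·264 = 1615
Policy B (N + 51):
  G = 101
  N = 156 + 51 = 207
  Q = -48 + 2·207 = 366
  X = -17 − 2·101 + 6·207 + 3·366 = 2121
X: 1615 − 2121 = -506

-506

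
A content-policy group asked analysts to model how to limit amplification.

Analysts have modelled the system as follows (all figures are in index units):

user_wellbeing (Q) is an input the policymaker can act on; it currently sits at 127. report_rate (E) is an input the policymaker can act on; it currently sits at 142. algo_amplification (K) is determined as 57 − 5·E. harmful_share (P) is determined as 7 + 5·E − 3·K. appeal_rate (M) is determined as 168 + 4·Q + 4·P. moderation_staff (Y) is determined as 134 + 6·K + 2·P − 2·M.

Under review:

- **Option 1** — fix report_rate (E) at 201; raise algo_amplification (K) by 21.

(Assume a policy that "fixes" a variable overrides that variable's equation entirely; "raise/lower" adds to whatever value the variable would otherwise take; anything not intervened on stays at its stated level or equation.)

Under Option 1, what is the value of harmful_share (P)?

3793

Option 1 (E := 201, K + 21):
  E = 201
  K = 57 − 5·201 (+21 from intervention) = -927
  P = 7 + 5·201 − 3·(-927) = 3793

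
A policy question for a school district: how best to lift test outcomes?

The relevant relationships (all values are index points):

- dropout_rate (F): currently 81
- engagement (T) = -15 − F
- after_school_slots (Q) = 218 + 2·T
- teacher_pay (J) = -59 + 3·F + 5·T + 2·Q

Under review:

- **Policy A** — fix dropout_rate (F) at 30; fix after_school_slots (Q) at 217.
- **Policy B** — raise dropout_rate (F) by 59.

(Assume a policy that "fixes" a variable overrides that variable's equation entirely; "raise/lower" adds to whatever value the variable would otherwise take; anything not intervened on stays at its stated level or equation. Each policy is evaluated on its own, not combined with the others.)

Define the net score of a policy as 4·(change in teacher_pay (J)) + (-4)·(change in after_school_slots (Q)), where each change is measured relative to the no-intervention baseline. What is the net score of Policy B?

Baseline:
  F = 81
  T = -15 − 81 = -96
  Q = 218 + 2·(-96) = 26
  J = -59 + 3·81 + 5·(-96) + 2·26 = -244
Policy B (F + 59):
  F = 81 + 59 = 140
  T = -15 − 140 = -155
  Q = 218 + 2·(-155) = -92
  J = -59 + 3·140 + 5·(-155) + 2·(-92) = -598
ΔJ = -598 − (-244) = -354; ΔQ = -92 − 26 = -118
Score = 4·(-354) + (-4)·(-118) = -944

-944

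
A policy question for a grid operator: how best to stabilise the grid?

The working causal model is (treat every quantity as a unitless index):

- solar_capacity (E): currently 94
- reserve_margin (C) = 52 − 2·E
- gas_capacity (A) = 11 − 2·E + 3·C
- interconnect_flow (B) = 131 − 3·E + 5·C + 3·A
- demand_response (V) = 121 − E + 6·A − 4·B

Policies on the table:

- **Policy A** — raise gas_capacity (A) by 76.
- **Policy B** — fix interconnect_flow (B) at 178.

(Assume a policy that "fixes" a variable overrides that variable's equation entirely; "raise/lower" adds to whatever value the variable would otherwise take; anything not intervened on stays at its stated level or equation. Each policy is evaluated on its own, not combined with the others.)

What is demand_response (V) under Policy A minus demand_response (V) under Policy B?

10600

Policy A (A + 76):
  E = 94
  C = 52 − 2·94 = -136
  A = 11 − 2·94 + 3·(-136) (+76 from intervention) = -509
  B = 131 − 3·94 + 5·(-136) + 3·(-509) = -2358
  V = 121 − 94 + 6·(-509) − 4·(-2358) = 6405
Policy B (B := 178):
  E = 94
  C = 52 − 2·94 = -136
  A = 11 − 2·94 + 3·(-136) = -585
  B = 178
  V = 121 − 94 + 6·(-585) − 4·178 = -4195
V: 6405 − (-4195) = 10600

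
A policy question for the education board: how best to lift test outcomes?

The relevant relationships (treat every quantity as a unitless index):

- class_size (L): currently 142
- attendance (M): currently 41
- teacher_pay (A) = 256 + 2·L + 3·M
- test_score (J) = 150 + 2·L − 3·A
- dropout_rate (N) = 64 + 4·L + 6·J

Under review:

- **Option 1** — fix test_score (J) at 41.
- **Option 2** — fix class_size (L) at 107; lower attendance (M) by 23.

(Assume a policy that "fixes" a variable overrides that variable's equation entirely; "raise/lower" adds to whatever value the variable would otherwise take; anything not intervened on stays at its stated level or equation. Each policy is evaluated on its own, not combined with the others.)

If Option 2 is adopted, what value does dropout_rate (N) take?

-6756

Option 2 (L := 107, M − 23):
  L = 107
  M = 41 − 23 = 18
  A = 256 + 2·107 + 3·18 = 524
  J = 150 + 2·107 − 3·524 = -1208
  N = 64 + 4·107 + 6·(-1208) = -6756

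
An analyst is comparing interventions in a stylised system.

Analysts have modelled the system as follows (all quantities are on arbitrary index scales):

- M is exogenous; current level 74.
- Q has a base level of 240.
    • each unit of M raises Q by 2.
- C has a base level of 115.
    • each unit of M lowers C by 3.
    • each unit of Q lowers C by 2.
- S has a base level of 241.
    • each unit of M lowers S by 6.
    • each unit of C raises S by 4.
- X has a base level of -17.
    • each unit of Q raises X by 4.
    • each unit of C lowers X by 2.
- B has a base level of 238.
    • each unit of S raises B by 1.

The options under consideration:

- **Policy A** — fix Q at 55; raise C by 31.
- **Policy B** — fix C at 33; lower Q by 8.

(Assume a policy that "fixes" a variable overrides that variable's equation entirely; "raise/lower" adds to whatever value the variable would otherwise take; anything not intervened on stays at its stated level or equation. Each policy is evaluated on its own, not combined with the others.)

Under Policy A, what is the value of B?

-709

Policy A (Q := 55, C + 31):
  M = 74
  Q = 55
  C = 115 − 3·74 − 2·55 (+31 from intervention) = -186
  S = 241 − 6·74 + 4·(-186) = -947
  B = 238 + (-947) = -709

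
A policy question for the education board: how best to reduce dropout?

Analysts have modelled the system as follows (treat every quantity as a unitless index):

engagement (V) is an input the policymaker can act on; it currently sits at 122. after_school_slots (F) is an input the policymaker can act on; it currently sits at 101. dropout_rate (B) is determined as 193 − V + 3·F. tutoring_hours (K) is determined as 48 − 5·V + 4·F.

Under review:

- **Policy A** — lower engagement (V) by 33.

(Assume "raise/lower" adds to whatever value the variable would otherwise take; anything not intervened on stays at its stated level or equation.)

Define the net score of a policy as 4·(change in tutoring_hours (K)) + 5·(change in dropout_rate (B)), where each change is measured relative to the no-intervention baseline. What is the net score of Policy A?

Baseline:
  V = 122
  F = 101
  B = 193 − 122 + 3·101 = 374
  K = 48 − 5·122 + 4·101 = -158
Policy A (V − 33):
  V = 122 − 33 = 89
  F = 101
  B = 193 − 89 + 3·101 = 407
  K = 48 − 5·89 + 4·101 = 7
ΔK = 7 − (-158) = 165; ΔB = 407 − 374 = 33
Score = 4·165 + 5·33 = 825

825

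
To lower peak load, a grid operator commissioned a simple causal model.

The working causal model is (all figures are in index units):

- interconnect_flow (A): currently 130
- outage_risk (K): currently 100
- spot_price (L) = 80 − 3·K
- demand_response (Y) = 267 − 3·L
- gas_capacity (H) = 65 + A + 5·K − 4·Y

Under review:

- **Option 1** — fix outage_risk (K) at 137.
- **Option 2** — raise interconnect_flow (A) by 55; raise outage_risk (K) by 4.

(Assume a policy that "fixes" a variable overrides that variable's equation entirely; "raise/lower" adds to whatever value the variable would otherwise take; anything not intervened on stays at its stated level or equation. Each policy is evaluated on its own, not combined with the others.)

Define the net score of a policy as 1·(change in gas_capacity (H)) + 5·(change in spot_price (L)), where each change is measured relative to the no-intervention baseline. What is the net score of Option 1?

-1702

Baseline:
  A = 130
  K = 100
  L = 80 − 3·100 = -220
  Y = 267 − 3·(-220) = 927
  H = 65 + 130 + 5·100 − 4·927 = -3013
Option 1 (K := 137):
  A = 130
  K = 137
  L = 80 − 3·137 = -331
  Y = 267 − 3·(-331) = 1260
  H = 65 + 130 + 5·137 − 4·1260 = -4160
ΔH = -4160 − (-3013) = -1147; ΔL = -331 − (-220) = -111
Score = 1·(-1147) + 5·(-111) = -1702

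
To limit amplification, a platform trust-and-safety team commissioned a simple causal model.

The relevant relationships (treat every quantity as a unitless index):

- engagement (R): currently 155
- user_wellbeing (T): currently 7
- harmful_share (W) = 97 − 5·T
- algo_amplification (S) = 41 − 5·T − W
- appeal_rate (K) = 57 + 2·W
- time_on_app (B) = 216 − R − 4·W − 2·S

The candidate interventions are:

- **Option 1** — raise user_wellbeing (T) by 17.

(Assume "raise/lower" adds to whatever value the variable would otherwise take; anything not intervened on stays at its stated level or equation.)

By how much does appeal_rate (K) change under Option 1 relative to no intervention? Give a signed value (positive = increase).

Baseline:
  T = 7
  W = 97 − 5·7 = 62
  K = 57 + 2·62 = 181
Option 1 (T + 17):
  T = 7 + 17 = 24
  W = 97 − 5·24 = -23
  K = 57 + 2·(-23) = 11
Change in K: 11 − 181 = -170

-170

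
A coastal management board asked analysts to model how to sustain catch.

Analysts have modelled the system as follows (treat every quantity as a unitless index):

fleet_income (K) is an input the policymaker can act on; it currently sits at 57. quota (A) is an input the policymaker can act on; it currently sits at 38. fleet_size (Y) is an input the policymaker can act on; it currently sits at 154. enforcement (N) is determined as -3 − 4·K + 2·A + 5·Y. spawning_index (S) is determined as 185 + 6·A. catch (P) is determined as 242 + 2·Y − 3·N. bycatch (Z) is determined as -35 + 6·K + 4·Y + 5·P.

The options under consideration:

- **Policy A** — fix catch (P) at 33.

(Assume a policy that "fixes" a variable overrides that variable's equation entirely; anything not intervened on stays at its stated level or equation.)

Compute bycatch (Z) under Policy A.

1088

Policy A (P := 33):
  K = 57
  A = 38
  Y = 154
  N = -3 − 4·57 + 2·38 + 5·154 = 615
  P = 33
  Z = -35 + 6·57 + 4·154 + 5·33 = 1088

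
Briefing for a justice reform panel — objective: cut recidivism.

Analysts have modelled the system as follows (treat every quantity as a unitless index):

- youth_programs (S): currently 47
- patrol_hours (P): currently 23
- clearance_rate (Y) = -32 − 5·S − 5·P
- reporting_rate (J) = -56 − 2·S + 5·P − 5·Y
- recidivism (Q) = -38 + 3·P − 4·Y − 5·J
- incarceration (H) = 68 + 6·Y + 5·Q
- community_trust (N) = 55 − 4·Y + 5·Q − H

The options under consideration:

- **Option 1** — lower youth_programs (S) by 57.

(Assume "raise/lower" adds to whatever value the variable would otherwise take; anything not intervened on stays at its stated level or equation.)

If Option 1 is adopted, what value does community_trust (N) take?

957

Option 1 (S − 57):
  S = 47 − 57 = -10
  P = 23
  Y = -32 − 5·(-10) − 5·23 = -97
  J = -56 − 2·(-10) + 5·23 − 5·(-97) = 564
  Q = -38 + 3·23 − 4·(-97) − 5·564 = -2401
  H = 68 + 6·(-97) + 5·(-2401) = -12519
  N = 55 − 4·(-97) + 5·(-2401) − (-12519) = 957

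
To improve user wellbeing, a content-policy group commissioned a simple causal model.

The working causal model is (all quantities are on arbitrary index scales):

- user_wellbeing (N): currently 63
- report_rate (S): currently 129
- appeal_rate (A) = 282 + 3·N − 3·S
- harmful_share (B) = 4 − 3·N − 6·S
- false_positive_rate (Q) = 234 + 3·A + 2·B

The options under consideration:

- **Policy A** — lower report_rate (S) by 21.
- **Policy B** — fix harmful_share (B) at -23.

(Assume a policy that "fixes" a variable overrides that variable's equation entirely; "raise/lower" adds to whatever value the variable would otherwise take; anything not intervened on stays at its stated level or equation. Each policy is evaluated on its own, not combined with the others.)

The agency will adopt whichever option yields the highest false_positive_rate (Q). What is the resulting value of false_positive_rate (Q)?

440

Policy A (S − 21):
  N = 63
  S = 129 − 21 = 108
  A = 282 + 3·63 − 3·108 = 147
  B = 4 − 3·63 − 6·108 = -833
  Q = 234 + 3·147 + 2·(-833) = -991
Policy B (B := -23):
  N = 63
  S = 129
  A = 282 + 3·63 − 3·129 = 84
  B = -23
  Q = 234 + 3·84 + 2·(-23) = 440
Comparing — Policy A: Q=-991, Policy B: Q=440. Highest is 440 (Policy B).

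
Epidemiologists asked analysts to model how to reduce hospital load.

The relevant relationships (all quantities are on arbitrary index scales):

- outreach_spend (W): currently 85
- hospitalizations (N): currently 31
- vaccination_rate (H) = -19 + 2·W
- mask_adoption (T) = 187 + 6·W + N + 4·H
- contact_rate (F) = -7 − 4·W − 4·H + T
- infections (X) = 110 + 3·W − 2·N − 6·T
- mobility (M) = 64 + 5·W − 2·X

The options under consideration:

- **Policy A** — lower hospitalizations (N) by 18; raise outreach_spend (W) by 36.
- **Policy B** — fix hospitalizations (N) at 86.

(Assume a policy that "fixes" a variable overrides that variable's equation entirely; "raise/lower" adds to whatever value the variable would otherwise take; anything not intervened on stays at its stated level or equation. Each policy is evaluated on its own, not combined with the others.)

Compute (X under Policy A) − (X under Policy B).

-2332

Policy A (N − 18, W + 36):
  W = 85 + 36 = 121
  N = 31 − 18 = 13
  H = -19 + 2·121 = 223
  T = 187 + 6·121 + 13 + 4·223 = 1818
  X = 110 + 3·121 − 2·13 − 6·1818 = -10461
Policy B (N := 86):
  W = 85
  N = 86
  H = -19 + 2·85 = 151
  T = 187 + 6·85 + 86 + 4·151 = 1387
  X = 110 + 3·85 − 2·86 − 6·1387 = -8129
X: -10461 − (-8129) = -2332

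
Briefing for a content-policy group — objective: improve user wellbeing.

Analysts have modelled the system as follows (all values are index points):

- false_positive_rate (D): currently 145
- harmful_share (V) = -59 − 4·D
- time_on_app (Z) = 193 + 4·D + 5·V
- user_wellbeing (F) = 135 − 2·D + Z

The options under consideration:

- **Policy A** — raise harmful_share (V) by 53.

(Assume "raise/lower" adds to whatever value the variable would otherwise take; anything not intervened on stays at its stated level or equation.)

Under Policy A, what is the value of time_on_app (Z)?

-2157

Policy A (V + 53):
  D = 145
  V = -59 − 4·145 (+53 from intervention) = -586
  Z = 193 + 4·145 + 5·(-586) = -2157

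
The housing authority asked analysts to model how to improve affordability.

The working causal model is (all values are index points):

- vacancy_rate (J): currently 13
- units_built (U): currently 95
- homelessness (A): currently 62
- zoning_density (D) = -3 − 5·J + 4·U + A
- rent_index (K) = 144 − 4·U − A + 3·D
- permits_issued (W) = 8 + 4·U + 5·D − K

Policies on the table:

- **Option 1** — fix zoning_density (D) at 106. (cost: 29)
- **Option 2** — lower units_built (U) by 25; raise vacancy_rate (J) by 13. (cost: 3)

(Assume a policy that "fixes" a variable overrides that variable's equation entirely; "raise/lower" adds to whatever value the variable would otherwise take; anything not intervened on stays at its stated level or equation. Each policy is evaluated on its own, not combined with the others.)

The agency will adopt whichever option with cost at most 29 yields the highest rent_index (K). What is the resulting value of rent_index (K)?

429

Option 1 (D := 106):
  J = 13
  U = 95
  A = 62
  D = 106
  K = 144 − 4·95 − 62 + 3·106 = 20
Option 2 (U − 25, J + 13):
  J = 13 + 13 = 26
  U = 95 − 25 = 70
  A = 62
  D = -3 − 5·26 + 4·70 + 62 = 209
  K = 144 − 4·70 − 62 + 3·209 = 429
Comparing — Option 1: K=20, Option 2: K=429. Highest is 429 (Option 2).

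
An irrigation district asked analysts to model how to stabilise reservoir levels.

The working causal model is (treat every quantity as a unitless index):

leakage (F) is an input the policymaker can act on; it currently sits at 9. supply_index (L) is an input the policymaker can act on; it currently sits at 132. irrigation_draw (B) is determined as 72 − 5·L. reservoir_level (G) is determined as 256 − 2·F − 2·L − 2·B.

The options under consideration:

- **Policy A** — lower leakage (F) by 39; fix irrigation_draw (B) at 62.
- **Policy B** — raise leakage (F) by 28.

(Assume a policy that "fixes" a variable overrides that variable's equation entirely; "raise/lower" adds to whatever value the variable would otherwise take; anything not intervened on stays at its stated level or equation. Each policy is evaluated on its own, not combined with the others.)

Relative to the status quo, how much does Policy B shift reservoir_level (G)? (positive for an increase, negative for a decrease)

Baseline:
  F = 9
  L = 132
  B = 72 − 5·132 = -588
  G = 256 − 2·9 − 2·132 − 2·(-588) = 1150
Policy B (F + 28):
  F = 9 + 28 = 37
  L = 132
  B = 72 − 5·132 = -588
  G = 256 − 2·37 − 2·132 − 2·(-588) = 1094
Change in G: 1094 − 1150 = -56

-56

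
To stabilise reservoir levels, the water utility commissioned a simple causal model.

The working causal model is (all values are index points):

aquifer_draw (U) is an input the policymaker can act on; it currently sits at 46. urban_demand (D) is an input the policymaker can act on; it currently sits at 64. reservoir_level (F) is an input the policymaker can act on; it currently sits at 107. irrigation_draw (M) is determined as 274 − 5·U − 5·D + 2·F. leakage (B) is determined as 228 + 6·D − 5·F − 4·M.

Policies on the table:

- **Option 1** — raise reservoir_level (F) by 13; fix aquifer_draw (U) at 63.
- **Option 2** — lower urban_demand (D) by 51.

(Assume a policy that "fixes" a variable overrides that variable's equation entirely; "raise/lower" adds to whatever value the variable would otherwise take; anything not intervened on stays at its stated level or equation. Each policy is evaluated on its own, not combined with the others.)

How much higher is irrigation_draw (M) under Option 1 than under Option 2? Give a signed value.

Option 1 (F + 13, U := 63):
  U = 63
  D = 64
  F = 107 + 13 = 120
  M = 274 − 5·63 − 5·64 + 2·120 = -121
Option 2 (D − 51):
  U = 46
  D = 64 − 51 = 13
  F = 107
  M = 274 − 5·46 − 5·13 + 2·107 = 193
M: -121 − 193 = -314

-314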